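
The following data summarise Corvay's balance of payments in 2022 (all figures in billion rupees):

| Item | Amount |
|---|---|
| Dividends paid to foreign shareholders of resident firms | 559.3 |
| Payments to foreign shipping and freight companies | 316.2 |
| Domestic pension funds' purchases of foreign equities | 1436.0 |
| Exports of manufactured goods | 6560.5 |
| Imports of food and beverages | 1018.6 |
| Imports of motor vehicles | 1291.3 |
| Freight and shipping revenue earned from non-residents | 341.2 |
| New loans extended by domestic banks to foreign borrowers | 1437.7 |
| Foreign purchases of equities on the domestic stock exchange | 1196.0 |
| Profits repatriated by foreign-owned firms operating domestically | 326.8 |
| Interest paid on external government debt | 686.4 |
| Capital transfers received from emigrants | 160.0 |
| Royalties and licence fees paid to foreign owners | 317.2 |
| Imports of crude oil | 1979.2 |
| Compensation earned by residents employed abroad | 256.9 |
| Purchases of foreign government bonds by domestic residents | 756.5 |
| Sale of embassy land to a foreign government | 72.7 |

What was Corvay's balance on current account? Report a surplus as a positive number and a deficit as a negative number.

Goods: -1018.6 - 1291.3 + 6560.5 - 1979.2 = 2271.4
Services: 341.2 - 316.2 - 317.2 = -292.2
Primary income: -686.4 - 559.3 + 256.9 - 326.8 = -1315.6
Current account = 2271.4 + (-292.2) + (-1315.6) = 663.6
(Excluded from the current account — financial account: domestic pension funds' purchases of foreign equities 1436.0, new loans extended by domestic banks to foreign borrowers 1437.7, foreign purchases of equities on the domestic stock exchange 1196.0, purchases of foreign government bonds by domestic residents 756.5; capital account: capital transfers received from emigrants 160.0, sale of embassy land to a foreign government 72.7.)

663.6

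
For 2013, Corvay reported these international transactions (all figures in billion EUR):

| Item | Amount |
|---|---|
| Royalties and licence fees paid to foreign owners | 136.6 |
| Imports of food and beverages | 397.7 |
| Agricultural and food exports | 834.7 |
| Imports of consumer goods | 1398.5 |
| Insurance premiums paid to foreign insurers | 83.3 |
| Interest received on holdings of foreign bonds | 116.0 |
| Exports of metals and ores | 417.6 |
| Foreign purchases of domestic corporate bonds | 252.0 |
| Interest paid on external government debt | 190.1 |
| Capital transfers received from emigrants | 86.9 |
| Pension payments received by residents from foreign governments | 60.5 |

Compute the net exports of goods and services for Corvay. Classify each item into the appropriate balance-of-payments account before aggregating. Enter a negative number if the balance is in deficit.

Goods: 834.7 - 1398.5 - 397.7 + 417.6 = -543.9
Services: -83.3 - 136.6 = -219.9
Trade balance = -543.9 + (-219.9) = -763.8
(Excluded from the trade balance — primary income: interest received on holdings of foreign bonds 116.0, interest paid on external government debt 190.1; financial account: foreign purchases of domestic corporate bonds 252.0; capital account: capital transfers received from emigrants 86.9; secondary income: pension payments received by residents from foreign governments 60.5.)

-763.8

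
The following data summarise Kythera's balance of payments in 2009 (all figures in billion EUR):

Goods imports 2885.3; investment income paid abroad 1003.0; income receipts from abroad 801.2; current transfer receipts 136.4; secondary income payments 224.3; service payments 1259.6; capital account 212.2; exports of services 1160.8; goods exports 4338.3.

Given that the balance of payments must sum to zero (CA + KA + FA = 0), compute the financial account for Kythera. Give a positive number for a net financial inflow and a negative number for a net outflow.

Goods balance = 4338.3 - 2885.3 = 1453.0
Services balance = 1160.8 - 1259.6 = -98.8
Trade balance (goods + services) = 1453.0 + (-98.8) = 1354.2
Net primary income = 801.2 - 1003.0 = -201.8
Net secondary income = 136.4 - 224.3 = -87.9
Current account = 1354.2 + (-201.8) + (-87.9) = 1064.5
Financial account = -(1064.5 + 212.2) = -1276.7

-1276.7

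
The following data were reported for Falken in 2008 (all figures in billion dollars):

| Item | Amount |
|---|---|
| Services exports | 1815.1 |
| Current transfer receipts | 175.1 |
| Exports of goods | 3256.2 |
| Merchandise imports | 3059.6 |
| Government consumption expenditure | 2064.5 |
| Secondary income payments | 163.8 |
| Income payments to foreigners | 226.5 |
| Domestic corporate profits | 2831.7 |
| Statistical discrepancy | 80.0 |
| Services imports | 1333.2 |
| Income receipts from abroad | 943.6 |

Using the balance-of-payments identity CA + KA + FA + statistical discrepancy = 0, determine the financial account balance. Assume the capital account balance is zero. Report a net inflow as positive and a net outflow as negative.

Goods balance = 3256.2 - 3059.6 = 196.6
Services balance = 1815.1 - 1333.2 = 481.9
Trade balance (goods + services) = 196.6 + 481.9 = 678.5
Net primary income = 943.6 - 226.5 = 717.1
Net secondary income = 175.1 - 163.8 = 11.3
Current account = 678.5 + 717.1 + 11.3 = 1406.9
Financial account = -(1406.9 + 80.0) = -1486.9

-1486.9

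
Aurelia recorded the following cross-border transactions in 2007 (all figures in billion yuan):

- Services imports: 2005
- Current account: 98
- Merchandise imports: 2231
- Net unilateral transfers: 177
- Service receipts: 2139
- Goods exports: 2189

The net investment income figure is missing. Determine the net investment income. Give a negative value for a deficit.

-171

Current account = goods balance + services balance + net primary income + net secondary income
Sum of the known components = 269
Net investment income = CA - (known components) = 98 - 269 = -171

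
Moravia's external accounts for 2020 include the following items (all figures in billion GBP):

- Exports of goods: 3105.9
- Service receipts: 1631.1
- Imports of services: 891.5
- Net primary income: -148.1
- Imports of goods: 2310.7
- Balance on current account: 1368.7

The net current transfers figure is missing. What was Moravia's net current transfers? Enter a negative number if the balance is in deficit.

Current account = goods balance + services balance + net primary income + net secondary income
Sum of the known components = 1386.7
Net current transfers = CA - (known components) = 1368.7 - 1386.7 = -18.0

-18.0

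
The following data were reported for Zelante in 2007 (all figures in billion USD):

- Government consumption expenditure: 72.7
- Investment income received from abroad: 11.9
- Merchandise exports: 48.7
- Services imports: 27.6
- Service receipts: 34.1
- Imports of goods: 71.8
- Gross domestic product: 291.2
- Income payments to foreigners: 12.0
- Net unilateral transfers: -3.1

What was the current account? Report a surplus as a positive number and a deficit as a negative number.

Goods balance = 48.7 - 71.8 = -23.1
Services balance = 34.1 - 27.6 = 6.5
Trade balance (goods + services) = -23.1 + 6.5 = -16.6
Net primary income = 11.9 - 12.0 = -0.1
Net secondary income = -3.1
Current account = -16.6 + (-0.1) + (-3.1) = -19.8

-19.8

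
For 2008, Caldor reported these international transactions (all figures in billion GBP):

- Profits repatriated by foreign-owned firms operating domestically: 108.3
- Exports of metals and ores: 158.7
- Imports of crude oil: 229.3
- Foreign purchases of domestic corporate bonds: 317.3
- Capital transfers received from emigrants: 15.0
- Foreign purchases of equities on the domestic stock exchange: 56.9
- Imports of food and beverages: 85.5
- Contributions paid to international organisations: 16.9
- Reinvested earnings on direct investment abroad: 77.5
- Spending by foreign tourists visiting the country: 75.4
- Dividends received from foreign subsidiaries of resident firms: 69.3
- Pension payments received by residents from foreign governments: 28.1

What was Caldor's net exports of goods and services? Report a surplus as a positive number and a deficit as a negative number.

Goods: -85.5 + 158.7 - 229.3 = -156.1
Services: 75.4
Trade balance = -156.1 + 75.4 = -80.7
(Excluded from the trade balance — primary income: profits repatriated by foreign-owned firms operating domestically 108.3, reinvested earnings on direct investment abroad 77.5, dividends received from foreign subsidiaries of resident firms 69.3; financial account: foreign purchases of domestic corporate bonds 317.3, foreign purchases of equities on the domestic stock exchange 56.9; capital account: capital transfers received from emigrants 15.0; secondary income: contributions paid to international organisations 16.9, pension payments received by residents from foreign governments 28.1.)

-80.7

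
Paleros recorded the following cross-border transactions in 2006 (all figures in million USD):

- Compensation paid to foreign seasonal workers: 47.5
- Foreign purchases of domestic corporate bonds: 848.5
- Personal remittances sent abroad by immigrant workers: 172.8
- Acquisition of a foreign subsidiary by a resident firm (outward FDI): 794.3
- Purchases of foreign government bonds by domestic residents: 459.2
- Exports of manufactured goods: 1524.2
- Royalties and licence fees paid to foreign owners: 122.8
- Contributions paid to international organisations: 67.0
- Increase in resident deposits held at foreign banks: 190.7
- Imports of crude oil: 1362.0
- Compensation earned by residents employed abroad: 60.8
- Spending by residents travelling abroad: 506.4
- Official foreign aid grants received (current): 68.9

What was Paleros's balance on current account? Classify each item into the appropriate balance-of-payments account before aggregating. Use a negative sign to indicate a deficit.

-624.6

Goods: 1524.2 - 1362.0 = 162.2
Services: -506.4 - 122.8 = -629.2
Primary income: 60.8 - 47.5 = 13.3
Secondary income: -172.8 - 67.0 + 68.9 = -170.9
Current account = 162.2 + (-629.2) + 13.3 + (-170.9) = -624.6
(Excluded from the current account — financial account: foreign purchases of domestic corporate bonds 848.5, acquisition of a foreign subsidiary by a resident firm (outward FDI) 794.3, purchases of foreign government bonds by domestic residents 459.2, increase in resident deposits held at foreign banks 190.7.)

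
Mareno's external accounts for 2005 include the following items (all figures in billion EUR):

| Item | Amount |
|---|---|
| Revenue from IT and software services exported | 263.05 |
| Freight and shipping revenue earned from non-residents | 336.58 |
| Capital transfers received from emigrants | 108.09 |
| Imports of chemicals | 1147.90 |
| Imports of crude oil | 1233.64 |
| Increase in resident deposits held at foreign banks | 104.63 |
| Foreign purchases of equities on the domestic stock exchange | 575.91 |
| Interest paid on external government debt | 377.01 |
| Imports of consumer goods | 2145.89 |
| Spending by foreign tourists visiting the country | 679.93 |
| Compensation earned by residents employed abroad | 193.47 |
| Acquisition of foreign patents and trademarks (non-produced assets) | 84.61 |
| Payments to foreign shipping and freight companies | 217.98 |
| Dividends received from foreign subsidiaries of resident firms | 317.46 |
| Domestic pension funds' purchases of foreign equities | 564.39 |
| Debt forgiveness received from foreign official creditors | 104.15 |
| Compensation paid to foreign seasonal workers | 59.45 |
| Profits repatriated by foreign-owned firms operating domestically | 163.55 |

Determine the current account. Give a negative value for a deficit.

Goods: -2145.89 - 1233.64 - 1147.90 = -4527.43
Services: 263.05 - 217.98 + 336.58 + 679.93 = 1061.58
Primary income: 317.46 - 59.45 - 163.55 + 193.47 - 377.01 = -89.08
Current account = (-4527.43) + 1061.58 + (-89.08) = -3554.93
(Excluded from the current account — capital account: capital transfers received from emigrants 108.09, acquisition of foreign patents and trademarks (non-produced assets) 84.61, debt forgiveness received from foreign official creditors 104.15; financial account: increase in resident deposits held at foreign banks 104.63, foreign purchases of equities on the domestic stock exchange 575.91, domestic pension funds' purchases of foreign equities 564.39.)

-3554.93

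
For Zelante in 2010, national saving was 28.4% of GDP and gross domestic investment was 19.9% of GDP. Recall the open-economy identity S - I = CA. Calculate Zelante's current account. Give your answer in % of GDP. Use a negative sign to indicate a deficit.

8.5

CA = S - I = 28.4 - 19.9 = 8.5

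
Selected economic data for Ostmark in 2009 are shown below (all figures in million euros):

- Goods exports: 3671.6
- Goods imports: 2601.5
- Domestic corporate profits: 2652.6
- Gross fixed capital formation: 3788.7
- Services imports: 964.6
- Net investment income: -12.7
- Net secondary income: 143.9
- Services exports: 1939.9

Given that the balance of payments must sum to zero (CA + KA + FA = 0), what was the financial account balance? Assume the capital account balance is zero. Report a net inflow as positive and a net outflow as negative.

Goods balance = 3671.6 - 2601.5 = 1070.1
Services balance = 1939.9 - 964.6 = 975.3
Trade balance (goods + services) = 1070.1 + 975.3 = 2045.4
Net primary income = -12.7
Net secondary income = 143.9
Current account = 2045.4 + (-12.7) + 143.9 = 2176.6
Financial account = -(2176.6) = -2176.6

-2176.6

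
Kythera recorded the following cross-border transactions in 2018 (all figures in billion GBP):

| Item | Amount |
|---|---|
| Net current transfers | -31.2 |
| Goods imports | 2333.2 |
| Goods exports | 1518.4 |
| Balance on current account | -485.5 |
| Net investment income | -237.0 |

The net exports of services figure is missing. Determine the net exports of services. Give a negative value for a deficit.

Current account = goods balance + services balance + net primary income + net secondary income
Sum of the known components = -1083.0
Net exports of services = CA - (known components) = -485.5 - (-1083.0) = 597.5

597.5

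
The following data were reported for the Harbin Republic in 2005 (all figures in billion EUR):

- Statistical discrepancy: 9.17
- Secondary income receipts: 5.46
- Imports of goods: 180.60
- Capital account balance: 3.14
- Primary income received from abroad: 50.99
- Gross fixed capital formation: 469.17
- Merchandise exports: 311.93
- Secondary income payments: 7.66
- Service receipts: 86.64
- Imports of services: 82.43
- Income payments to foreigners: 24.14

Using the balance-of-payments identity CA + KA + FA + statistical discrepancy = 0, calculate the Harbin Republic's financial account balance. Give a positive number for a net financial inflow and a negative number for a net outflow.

-172.50

Goods balance = 311.93 - 180.60 = 131.33
Services balance = 86.64 - 82.43 = 4.21
Trade balance (goods + services) = 131.33 + 4.21 = 135.54
Net primary income = 50.99 - 24.14 = 26.85
Net secondary income = 5.46 - 7.66 = -2.20
Current account = 135.54 + 26.85 + (-2.20) = 160.19
Financial account = -(160.19 + 3.14 + 9.17) = -172.50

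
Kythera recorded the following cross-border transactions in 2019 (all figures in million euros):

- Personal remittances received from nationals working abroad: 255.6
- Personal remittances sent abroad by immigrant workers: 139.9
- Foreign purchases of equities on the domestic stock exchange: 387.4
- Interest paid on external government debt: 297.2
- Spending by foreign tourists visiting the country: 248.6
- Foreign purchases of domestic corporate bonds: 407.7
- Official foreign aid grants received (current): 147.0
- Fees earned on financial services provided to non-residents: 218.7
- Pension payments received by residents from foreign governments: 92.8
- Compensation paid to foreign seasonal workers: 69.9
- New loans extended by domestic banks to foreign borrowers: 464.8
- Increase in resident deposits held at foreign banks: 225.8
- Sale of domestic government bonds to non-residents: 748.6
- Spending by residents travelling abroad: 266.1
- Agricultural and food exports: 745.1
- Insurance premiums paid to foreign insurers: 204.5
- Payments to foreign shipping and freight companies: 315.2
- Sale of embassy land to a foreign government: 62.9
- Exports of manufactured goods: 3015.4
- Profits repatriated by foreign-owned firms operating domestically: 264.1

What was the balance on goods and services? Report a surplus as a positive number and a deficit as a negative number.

Goods: 745.1 + 3015.4 = 3760.5
Services: -266.1 + 248.6 - 204.5 - 315.2 + 218.7 = -318.5
Trade balance = 3760.5 + (-318.5) = 3442.0
(Excluded from the trade balance — secondary income: personal remittances received from nationals working abroad 255.6, personal remittances sent abroad by immigrant workers 139.9, official foreign aid grants received (current) 147.0, pension payments received by residents from foreign governments 92.8; financial account: foreign purchases of equities on the domestic stock exchange 387.4, foreign purchases of domestic corporate bonds 407.7, new loans extended by domestic banks to foreign borrowers 464.8, increase in resident deposits held at foreign banks 225.8, sale of domestic government bonds to non-residents 748.6; primary income: interest paid on external government debt 297.2, compensation paid to foreign seasonal workers 69.9, profits repatriated by foreign-owned firms operating domestically 264.1; capital account: sale of embassy land to a foreign government 62.9.)

3442.0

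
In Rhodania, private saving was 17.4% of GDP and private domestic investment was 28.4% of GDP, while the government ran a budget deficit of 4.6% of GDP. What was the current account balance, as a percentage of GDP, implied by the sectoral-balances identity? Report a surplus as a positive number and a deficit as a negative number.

By the sectoral-balances identity, CA = (S_private - I) + (T - G).
Private balance = 17.4 - 28.4 = -11.0
Government balance (T - G) = -4.6
CA = -11.0 + (-4.6) = -15.6

-15.6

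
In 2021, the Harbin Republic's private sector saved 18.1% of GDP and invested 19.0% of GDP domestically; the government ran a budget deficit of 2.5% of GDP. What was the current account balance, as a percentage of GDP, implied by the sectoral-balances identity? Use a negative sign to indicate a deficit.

By the sectoral-balances identity, CA = (S_private - I) + (T - G).
Private balance = 18.1 - 19.0 = -0.9
Government balance (T - G) = -2.5
CA = -0.9 + (-2.5) = -3.4

-3.4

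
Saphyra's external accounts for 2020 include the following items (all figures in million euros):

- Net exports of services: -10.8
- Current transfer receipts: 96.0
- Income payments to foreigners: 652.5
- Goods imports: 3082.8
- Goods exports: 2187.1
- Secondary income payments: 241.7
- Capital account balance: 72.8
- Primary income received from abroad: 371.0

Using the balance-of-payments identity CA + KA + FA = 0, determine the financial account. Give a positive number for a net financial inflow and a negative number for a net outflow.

Goods balance = 2187.1 - 3082.8 = -895.7
Services balance = -10.8
Trade balance (goods + services) = -895.7 + (-10.8) = -906.5
Net primary income = 371.0 - 652.5 = -281.5
Net secondary income = 96.0 - 241.7 = -145.7
Current account = -906.5 + (-281.5) + (-145.7) = -1333.7
Financial account = -(-1333.7 + 72.8) = 1260.9

1260.9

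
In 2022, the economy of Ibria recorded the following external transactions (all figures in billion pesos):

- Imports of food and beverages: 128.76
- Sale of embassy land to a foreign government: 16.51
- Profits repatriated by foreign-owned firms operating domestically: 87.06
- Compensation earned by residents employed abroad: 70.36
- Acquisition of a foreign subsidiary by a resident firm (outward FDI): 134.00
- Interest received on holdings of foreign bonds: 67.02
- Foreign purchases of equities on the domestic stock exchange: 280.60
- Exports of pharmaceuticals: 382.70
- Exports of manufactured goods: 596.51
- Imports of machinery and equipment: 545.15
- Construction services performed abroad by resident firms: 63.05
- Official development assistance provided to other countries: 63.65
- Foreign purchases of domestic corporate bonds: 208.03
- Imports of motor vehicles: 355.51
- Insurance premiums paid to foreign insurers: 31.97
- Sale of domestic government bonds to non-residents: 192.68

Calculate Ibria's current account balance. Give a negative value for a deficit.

Goods: -545.15 + 382.70 + 596.51 - 355.51 - 128.76 = -50.21
Services: 63.05 - 31.97 = 31.08
Primary income: -87.06 + 70.36 + 67.02 = 50.32
Secondary income: -63.65
Current account = (-50.21) + 31.08 + 50.32 + (-63.65) = -32.46
(Excluded from the current account — capital account: sale of embassy land to a foreign government 16.51; financial account: acquisition of a foreign subsidiary by a resident firm (outward FDI) 134.00, foreign purchases of equities on the domestic stock exchange 280.60, foreign purchases of domestic corporate bonds 208.03, sale of domestic government bonds to non-residents 192.68.)

-32.46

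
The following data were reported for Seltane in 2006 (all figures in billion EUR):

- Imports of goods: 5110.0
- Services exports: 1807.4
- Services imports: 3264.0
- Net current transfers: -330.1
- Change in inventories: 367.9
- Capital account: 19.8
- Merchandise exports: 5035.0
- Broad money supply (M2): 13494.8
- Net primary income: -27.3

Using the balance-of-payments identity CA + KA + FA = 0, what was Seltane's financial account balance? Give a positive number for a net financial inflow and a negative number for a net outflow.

1869.2

Goods balance = 5035.0 - 5110.0 = -75.0
Services balance = 1807.4 - 3264.0 = -1456.6
Trade balance (goods + services) = -75.0 + (-1456.6) = -1531.6
Net primary income = -27.3
Net secondary income = -330.1
Current account = -1531.6 + (-27.3) + (-330.1) = -1889.0
Financial account = -(-1889.0 + 19.8) = 1869.2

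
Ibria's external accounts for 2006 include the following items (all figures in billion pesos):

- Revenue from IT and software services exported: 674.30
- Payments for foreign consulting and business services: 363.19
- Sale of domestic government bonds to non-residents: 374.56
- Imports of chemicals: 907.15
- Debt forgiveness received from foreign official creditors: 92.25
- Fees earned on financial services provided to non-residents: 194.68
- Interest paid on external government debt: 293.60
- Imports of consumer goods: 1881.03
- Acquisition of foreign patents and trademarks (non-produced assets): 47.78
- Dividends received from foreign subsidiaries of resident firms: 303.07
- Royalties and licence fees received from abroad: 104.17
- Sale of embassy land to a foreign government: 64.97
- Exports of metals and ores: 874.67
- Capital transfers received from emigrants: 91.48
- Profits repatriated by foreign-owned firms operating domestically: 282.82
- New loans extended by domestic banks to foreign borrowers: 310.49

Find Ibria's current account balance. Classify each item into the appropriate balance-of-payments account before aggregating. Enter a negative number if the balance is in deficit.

Goods: -907.15 + 874.67 - 1881.03 = -1913.51
Services: 674.30 + 104.17 + 194.68 - 363.19 = 609.96
Primary income: 303.07 - 293.60 - 282.82 = -273.35
Current account = (-1913.51) + 609.96 + (-273.35) = -1576.90
(Excluded from the current account — financial account: sale of domestic government bonds to non-residents 374.56, new loans extended by domestic banks to foreign borrowers 310.49; capital account: debt forgiveness received from foreign official creditors 92.25, acquisition of foreign patents and trademarks (non-produced assets) 47.78, sale of embassy land to a foreign government 64.97, capital transfers received from emigrants 91.48.)

-1576.90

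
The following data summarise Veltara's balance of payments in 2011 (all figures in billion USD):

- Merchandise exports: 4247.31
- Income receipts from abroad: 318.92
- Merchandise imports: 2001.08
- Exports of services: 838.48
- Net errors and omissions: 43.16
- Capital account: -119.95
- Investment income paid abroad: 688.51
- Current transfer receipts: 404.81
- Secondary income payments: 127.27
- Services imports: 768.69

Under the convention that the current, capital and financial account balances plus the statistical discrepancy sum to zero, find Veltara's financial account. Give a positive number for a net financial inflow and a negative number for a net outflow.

Goods balance = 4247.31 - 2001.08 = 2246.23
Services balance = 838.48 - 768.69 = 69.79
Trade balance (goods + services) = 2246.23 + 69.79 = 2316.02
Net primary income = 318.92 - 688.51 = -369.59
Net secondary income = 404.81 - 127.27 = 277.54
Current account = 2316.02 + (-369.59) + 277.54 = 2223.97
Financial account = -(2223.97 + (-119.95) + 43.16) = -2147.18

-2147.18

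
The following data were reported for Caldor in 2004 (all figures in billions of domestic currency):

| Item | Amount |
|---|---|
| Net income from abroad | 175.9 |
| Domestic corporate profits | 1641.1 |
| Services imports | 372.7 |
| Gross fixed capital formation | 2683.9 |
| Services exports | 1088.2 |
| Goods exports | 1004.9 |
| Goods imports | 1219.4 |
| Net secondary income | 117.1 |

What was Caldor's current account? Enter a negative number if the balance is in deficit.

Goods balance = 1004.9 - 1219.4 = -214.5
Services balance = 1088.2 - 372.7 = 715.5
Trade balance (goods + services) = -214.5 + 715.5 = 501.0
Net primary income = 175.9
Net secondary income = 117.1
Current account = 501.0 + 175.9 + 117.1 = 794.0

794.0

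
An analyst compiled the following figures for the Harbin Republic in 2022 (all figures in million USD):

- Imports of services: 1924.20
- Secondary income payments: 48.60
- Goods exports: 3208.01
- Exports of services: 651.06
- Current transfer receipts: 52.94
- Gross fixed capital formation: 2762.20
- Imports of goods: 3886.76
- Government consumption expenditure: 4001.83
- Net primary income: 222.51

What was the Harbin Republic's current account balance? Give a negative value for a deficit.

-1725.04

Goods balance = 3208.01 - 3886.76 = -678.75
Services balance = 651.06 - 1924.20 = -1273.14
Trade balance (goods + services) = -678.75 + (-1273.14) = -1951.89
Net primary income = 222.51
Net secondary income = 52.94 - 48.60 = 4.34
Current account = -1951.89 + 222.51 + 4.34 = -1725.04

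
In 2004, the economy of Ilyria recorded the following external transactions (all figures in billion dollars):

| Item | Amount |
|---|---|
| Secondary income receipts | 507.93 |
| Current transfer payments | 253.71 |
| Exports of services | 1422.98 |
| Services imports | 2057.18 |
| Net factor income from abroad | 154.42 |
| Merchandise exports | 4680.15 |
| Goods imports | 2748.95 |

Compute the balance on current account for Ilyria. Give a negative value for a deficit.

Goods balance = 4680.15 - 2748.95 = 1931.20
Services balance = 1422.98 - 2057.18 = -634.20
Trade balance (goods + services) = 1931.20 + (-634.20) = 1297.00
Net primary income = 154.42
Net secondary income = 507.93 - 253.71 = 254.22
Current account = 1297.00 + 154.42 + 254.22 = 1705.64

1705.64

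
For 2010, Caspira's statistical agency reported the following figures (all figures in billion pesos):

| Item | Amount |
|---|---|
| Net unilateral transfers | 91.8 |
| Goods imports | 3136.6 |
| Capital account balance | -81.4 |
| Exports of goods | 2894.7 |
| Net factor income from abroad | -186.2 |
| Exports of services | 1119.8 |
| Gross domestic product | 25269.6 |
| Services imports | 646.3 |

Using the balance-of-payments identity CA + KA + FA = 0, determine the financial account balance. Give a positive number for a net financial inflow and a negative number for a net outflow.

Goods balance = 2894.7 - 3136.6 = -241.9
Services balance = 1119.8 - 646.3 = 473.5
Trade balance (goods + services) = -241.9 + 473.5 = 231.6
Net primary income = -186.2
Net secondary income = 91.8
Current account = 231.6 + (-186.2) + 91.8 = 137.2
Financial account = -(137.2 + (-81.4)) = -55.8

-55.8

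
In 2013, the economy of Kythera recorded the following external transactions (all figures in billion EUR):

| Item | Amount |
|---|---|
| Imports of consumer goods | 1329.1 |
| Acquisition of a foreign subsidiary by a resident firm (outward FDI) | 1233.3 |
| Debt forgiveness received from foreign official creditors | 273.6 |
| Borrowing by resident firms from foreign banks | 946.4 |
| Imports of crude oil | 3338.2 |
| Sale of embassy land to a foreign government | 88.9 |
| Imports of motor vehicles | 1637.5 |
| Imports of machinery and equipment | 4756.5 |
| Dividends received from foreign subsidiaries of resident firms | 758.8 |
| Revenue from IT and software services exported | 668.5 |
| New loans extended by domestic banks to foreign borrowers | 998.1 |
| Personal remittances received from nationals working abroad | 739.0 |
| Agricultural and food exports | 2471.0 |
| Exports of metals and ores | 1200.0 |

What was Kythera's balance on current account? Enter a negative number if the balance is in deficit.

-5224.0

Goods: -3338.2 - 1329.1 + 1200.0 + 2471.0 - 1637.5 - 4756.5 = -7390.3
Services: 668.5
Primary income: 758.8
Secondary income: 739.0
Current account = (-7390.3) + 668.5 + 758.8 + 739.0 = -5224.0
(Excluded from the current account — financial account: acquisition of a foreign subsidiary by a resident firm (outward FDI) 1233.3, borrowing by resident firms from foreign banks 946.4, new loans extended by domestic banks to foreign borrowers 998.1; capital account: debt forgiveness received from foreign official creditors 273.6, sale of embassy land to a foreign government 88.9.)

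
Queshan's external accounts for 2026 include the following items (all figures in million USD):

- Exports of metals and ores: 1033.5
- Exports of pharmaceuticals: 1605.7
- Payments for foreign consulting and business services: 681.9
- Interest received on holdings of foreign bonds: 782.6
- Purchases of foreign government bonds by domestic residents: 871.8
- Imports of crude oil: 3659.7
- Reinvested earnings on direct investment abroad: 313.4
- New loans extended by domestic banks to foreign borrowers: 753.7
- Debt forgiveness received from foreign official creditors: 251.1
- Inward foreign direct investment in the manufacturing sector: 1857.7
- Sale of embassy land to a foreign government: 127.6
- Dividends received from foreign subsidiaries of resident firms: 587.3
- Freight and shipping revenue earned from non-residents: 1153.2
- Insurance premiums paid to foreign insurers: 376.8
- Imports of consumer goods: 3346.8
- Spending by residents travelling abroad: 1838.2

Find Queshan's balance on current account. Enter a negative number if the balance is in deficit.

-4427.7

Goods: 1605.7 + 1033.5 - 3659.7 - 3346.8 = -4367.3
Services: 1153.2 - 681.9 - 1838.2 - 376.8 = -1743.7
Primary income: 313.4 + 782.6 + 587.3 = 1683.3
Current account = (-4367.3) + (-1743.7) + 1683.3 = -4427.7
(Excluded from the current account — financial account: purchases of foreign government bonds by domestic residents 871.8, new loans extended by domestic banks to foreign borrowers 753.7, inward foreign direct investment in the manufacturing sector 1857.7; capital account: debt forgiveness received from foreign official creditors 251.1, sale of embassy land to a foreign government 127.6.)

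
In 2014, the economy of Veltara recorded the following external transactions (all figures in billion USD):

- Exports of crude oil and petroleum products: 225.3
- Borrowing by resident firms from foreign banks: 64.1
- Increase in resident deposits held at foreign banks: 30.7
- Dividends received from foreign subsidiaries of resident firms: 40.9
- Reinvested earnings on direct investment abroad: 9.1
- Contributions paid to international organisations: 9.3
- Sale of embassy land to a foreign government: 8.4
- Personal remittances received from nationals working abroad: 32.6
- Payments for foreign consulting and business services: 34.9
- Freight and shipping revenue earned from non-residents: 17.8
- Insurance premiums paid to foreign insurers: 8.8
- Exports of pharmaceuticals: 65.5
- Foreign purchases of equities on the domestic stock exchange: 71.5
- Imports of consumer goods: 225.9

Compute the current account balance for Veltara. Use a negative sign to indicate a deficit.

Goods: 225.3 - 225.9 + 65.5 = 64.9
Services: -8.8 - 34.9 + 17.8 = -25.9
Primary income: 40.9 + 9.1 = 50.0
Secondary income: -9.3 + 32.6 = 23.3
Current account = 64.9 + (-25.9) + 50.0 + 23.3 = 112.3
(Excluded from the current account — financial account: borrowing by resident firms from foreign banks 64.1, increase in resident deposits held at foreign banks 30.7, foreign purchases of equities on the domestic stock exchange 71.5; capital account: sale of embassy land to a foreign government 8.4.)

112.3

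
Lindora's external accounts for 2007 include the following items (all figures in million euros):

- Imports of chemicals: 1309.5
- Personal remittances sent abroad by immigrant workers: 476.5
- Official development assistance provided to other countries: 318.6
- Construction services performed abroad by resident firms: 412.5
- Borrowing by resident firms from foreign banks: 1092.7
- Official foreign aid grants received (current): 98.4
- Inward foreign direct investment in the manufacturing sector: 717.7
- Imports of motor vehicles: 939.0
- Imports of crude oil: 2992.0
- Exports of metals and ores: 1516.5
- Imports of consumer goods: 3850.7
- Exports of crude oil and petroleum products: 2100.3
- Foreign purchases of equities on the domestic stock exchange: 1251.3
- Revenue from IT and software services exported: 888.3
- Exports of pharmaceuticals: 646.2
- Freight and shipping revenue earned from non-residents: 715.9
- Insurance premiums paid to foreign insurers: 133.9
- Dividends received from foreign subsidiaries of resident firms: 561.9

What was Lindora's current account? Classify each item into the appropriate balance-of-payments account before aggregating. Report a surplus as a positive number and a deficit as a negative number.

Goods: 1516.5 + 646.2 - 3850.7 - 939.0 - 2992.0 + 2100.3 - 1309.5 = -4828.2
Services: 888.3 + 715.9 + 412.5 - 133.9 = 1882.8
Primary income: 561.9
Secondary income: -318.6 - 476.5 + 98.4 = -696.7
Current account = (-4828.2) + 1882.8 + 561.9 + (-696.7) = -3080.2
(Excluded from the current account — financial account: borrowing by resident firms from foreign banks 1092.7, inward foreign direct investment in the manufacturing sector 717.7, foreign purchases of equities on the domestic stock exchange 1251.3.)

-3080.2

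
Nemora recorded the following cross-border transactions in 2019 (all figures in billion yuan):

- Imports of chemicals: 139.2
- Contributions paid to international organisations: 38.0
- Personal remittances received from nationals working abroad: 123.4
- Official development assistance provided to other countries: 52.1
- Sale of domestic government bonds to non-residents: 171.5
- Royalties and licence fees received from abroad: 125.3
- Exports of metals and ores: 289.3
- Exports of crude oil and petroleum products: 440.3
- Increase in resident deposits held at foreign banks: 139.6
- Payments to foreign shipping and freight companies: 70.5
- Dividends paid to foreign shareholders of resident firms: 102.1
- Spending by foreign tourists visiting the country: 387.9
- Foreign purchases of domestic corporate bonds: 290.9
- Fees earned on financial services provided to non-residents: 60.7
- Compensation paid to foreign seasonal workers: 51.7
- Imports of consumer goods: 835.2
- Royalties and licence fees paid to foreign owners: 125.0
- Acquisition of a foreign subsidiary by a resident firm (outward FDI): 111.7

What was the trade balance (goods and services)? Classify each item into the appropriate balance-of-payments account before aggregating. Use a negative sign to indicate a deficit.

Goods: 289.3 + 440.3 - 139.2 - 835.2 = -244.8
Services: 387.9 + 60.7 - 70.5 + 125.3 - 125.0 = 378.4
Trade balance = -244.8 + 378.4 = 133.6
(Excluded from the trade balance — secondary income: contributions paid to international organisations 38.0, personal remittances received from nationals working abroad 123.4, official development assistance provided to other countries 52.1; financial account: sale of domestic government bonds to non-residents 171.5, increase in resident deposits held at foreign banks 139.6, foreign purchases of domestic corporate bonds 290.9, acquisition of a foreign subsidiary by a resident firm (outward FDI) 111.7; primary income: dividends paid to foreign shareholders of resident firms 102.1, compensation paid to foreign seasonal workers 51.7.)

133.6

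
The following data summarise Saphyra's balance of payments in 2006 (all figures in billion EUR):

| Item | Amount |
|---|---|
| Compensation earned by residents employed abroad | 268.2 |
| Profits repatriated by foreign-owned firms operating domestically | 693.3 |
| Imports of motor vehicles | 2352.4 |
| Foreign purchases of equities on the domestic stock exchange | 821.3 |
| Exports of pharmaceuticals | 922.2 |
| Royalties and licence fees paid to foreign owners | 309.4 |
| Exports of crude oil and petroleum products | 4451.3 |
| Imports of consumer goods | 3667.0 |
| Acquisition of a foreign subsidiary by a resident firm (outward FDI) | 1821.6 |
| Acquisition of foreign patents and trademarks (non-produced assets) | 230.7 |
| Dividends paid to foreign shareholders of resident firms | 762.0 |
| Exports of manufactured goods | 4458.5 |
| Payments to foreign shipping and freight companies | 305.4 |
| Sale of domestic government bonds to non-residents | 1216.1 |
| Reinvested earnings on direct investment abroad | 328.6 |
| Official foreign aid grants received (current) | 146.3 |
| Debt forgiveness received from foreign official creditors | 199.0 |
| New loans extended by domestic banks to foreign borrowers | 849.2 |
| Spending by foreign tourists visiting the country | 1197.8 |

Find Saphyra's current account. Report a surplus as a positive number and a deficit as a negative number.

Goods: 4458.5 - 2352.4 + 922.2 + 4451.3 - 3667.0 = 3812.6
Services: -305.4 - 309.4 + 1197.8 = 583.0
Primary income: -762.0 + 268.2 - 693.3 + 328.6 = -858.5
Secondary income: 146.3
Current account = 3812.6 + 583.0 + (-858.5) + 146.3 = 3683.4
(Excluded from the current account — financial account: foreign purchases of equities on the domestic stock exchange 821.3, acquisition of a foreign subsidiary by a resident firm (outward FDI) 1821.6, sale of domestic government bonds to non-residents 1216.1, new loans extended by domestic banks to foreign borrowers 849.2; capital account: acquisition of foreign patents and trademarks (non-produced assets) 230.7, debt forgiveness received from foreign official creditors 199.0.)

3683.4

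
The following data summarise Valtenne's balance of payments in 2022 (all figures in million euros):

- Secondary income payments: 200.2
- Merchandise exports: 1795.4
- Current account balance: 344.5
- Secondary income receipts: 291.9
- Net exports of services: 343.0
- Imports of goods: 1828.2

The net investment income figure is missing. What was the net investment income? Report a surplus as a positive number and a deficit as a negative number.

Current account = goods balance + services balance + net primary income + net secondary income
Sum of the known components = 401.9
Net investment income = CA - (known components) = 344.5 - 401.9 = -57.4

-57.4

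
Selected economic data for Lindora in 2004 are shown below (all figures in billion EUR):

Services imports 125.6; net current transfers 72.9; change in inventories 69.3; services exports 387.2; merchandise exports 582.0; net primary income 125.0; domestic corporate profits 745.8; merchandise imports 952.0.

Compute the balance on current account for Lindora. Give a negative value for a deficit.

89.5

Goods balance = 582.0 - 952.0 = -370.0
Services balance = 387.2 - 125.6 = 261.6
Trade balance (goods + services) = -370.0 + 261.6 = -108.4
Net primary income = 125.0
Net secondary income = 72.9
Current account = -108.4 + 125.0 + 72.9 = 89.5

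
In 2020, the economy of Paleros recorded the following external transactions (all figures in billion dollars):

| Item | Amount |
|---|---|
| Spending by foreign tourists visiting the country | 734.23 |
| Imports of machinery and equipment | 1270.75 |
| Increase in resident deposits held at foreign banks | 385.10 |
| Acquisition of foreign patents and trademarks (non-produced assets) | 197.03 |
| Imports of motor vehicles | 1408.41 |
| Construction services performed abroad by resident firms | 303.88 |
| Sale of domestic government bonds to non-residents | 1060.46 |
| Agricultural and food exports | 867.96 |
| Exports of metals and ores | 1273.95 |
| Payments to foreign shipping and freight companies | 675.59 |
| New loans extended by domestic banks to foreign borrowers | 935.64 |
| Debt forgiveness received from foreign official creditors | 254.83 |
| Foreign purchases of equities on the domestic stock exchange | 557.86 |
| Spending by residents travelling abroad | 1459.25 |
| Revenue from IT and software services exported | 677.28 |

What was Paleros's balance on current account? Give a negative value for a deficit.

Goods: 867.96 - 1270.75 - 1408.41 + 1273.95 = -537.25
Services: 303.88 + 734.23 - 1459.25 + 677.28 - 675.59 = -419.45
Current account = (-537.25) + (-419.45) = -956.70
(Excluded from the current account — financial account: increase in resident deposits held at foreign banks 385.10, sale of domestic government bonds to non-residents 1060.46, new loans extended by domestic banks to foreign borrowers 935.64, foreign purchases of equities on the domestic stock exchange 557.86; capital account: acquisition of foreign patents and trademarks (non-produced assets) 197.03, debt forgiveness received from foreign official creditors 254.83.)

-956.70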